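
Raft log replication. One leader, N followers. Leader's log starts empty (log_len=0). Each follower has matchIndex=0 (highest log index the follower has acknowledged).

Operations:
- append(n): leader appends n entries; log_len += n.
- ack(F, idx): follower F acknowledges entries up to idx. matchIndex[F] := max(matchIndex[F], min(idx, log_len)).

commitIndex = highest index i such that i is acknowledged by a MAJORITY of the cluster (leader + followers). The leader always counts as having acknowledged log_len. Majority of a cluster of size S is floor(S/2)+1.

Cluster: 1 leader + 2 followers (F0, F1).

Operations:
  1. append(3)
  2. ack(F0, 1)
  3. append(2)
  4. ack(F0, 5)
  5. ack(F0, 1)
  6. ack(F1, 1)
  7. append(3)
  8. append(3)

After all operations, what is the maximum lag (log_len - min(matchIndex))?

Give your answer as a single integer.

Answer: 10

Derivation:
Op 1: append 3 -> log_len=3
Op 2: F0 acks idx 1 -> match: F0=1 F1=0; commitIndex=1
Op 3: append 2 -> log_len=5
Op 4: F0 acks idx 5 -> match: F0=5 F1=0; commitIndex=5
Op 5: F0 acks idx 1 -> match: F0=5 F1=0; commitIndex=5
Op 6: F1 acks idx 1 -> match: F0=5 F1=1; commitIndex=5
Op 7: append 3 -> log_len=8
Op 8: append 3 -> log_len=11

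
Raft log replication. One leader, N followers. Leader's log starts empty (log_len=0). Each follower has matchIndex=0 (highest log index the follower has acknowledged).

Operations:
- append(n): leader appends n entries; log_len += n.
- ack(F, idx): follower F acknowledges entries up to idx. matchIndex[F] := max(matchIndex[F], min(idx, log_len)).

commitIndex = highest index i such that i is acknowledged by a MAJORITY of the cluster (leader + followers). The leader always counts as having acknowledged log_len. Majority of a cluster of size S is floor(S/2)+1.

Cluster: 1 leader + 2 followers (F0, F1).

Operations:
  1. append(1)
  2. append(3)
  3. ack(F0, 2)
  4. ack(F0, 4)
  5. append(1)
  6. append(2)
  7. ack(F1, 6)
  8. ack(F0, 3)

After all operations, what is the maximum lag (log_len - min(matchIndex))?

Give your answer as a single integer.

Op 1: append 1 -> log_len=1
Op 2: append 3 -> log_len=4
Op 3: F0 acks idx 2 -> match: F0=2 F1=0; commitIndex=2
Op 4: F0 acks idx 4 -> match: F0=4 F1=0; commitIndex=4
Op 5: append 1 -> log_len=5
Op 6: append 2 -> log_len=7
Op 7: F1 acks idx 6 -> match: F0=4 F1=6; commitIndex=6
Op 8: F0 acks idx 3 -> match: F0=4 F1=6; commitIndex=6

Answer: 3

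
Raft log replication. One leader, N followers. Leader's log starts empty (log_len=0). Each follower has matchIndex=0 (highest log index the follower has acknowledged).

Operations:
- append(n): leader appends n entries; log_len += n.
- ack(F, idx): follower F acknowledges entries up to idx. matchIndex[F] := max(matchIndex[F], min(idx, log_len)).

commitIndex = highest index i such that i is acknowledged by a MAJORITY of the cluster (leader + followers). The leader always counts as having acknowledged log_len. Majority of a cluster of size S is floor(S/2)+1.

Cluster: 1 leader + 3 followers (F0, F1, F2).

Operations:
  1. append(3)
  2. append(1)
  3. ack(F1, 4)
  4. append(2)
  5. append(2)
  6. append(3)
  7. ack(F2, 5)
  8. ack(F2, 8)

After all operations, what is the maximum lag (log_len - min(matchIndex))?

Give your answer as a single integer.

Op 1: append 3 -> log_len=3
Op 2: append 1 -> log_len=4
Op 3: F1 acks idx 4 -> match: F0=0 F1=4 F2=0; commitIndex=0
Op 4: append 2 -> log_len=6
Op 5: append 2 -> log_len=8
Op 6: append 3 -> log_len=11
Op 7: F2 acks idx 5 -> match: F0=0 F1=4 F2=5; commitIndex=4
Op 8: F2 acks idx 8 -> match: F0=0 F1=4 F2=8; commitIndex=4

Answer: 11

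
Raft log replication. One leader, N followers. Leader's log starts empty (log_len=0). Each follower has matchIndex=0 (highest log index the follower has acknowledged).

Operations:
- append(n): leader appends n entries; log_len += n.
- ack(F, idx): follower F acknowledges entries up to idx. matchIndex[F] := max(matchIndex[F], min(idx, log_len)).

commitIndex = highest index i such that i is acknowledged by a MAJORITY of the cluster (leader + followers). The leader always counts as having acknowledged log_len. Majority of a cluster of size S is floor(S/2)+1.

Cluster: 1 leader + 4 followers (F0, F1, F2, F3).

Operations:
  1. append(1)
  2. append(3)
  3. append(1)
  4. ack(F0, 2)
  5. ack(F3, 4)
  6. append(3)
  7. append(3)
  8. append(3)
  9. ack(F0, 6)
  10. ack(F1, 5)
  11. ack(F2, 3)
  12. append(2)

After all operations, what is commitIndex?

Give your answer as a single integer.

Answer: 5

Derivation:
Op 1: append 1 -> log_len=1
Op 2: append 3 -> log_len=4
Op 3: append 1 -> log_len=5
Op 4: F0 acks idx 2 -> match: F0=2 F1=0 F2=0 F3=0; commitIndex=0
Op 5: F3 acks idx 4 -> match: F0=2 F1=0 F2=0 F3=4; commitIndex=2
Op 6: append 3 -> log_len=8
Op 7: append 3 -> log_len=11
Op 8: append 3 -> log_len=14
Op 9: F0 acks idx 6 -> match: F0=6 F1=0 F2=0 F3=4; commitIndex=4
Op 10: F1 acks idx 5 -> match: F0=6 F1=5 F2=0 F3=4; commitIndex=5
Op 11: F2 acks idx 3 -> match: F0=6 F1=5 F2=3 F3=4; commitIndex=5
Op 12: append 2 -> log_len=16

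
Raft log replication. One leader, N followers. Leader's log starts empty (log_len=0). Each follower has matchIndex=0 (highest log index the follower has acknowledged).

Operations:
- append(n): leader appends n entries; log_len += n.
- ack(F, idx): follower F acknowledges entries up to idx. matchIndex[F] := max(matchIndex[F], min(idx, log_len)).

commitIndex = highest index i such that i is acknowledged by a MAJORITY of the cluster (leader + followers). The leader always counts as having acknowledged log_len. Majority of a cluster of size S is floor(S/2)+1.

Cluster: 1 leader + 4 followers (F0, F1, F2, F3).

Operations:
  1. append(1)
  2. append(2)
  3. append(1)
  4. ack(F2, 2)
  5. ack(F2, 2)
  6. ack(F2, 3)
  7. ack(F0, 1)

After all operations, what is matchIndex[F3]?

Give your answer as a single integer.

Answer: 0

Derivation:
Op 1: append 1 -> log_len=1
Op 2: append 2 -> log_len=3
Op 3: append 1 -> log_len=4
Op 4: F2 acks idx 2 -> match: F0=0 F1=0 F2=2 F3=0; commitIndex=0
Op 5: F2 acks idx 2 -> match: F0=0 F1=0 F2=2 F3=0; commitIndex=0
Op 6: F2 acks idx 3 -> match: F0=0 F1=0 F2=3 F3=0; commitIndex=0
Op 7: F0 acks idx 1 -> match: F0=1 F1=0 F2=3 F3=0; commitIndex=1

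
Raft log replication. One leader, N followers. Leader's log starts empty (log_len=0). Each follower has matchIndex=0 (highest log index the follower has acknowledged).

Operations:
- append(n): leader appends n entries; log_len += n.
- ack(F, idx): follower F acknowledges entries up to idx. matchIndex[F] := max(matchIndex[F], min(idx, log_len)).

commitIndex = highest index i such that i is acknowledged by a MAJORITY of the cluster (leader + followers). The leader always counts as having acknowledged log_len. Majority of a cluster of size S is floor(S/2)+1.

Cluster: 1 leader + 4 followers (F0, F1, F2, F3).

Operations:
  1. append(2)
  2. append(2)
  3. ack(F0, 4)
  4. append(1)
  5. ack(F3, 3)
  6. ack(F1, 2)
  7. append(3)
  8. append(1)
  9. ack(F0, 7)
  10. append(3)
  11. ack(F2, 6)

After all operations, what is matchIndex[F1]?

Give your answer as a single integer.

Op 1: append 2 -> log_len=2
Op 2: append 2 -> log_len=4
Op 3: F0 acks idx 4 -> match: F0=4 F1=0 F2=0 F3=0; commitIndex=0
Op 4: append 1 -> log_len=5
Op 5: F3 acks idx 3 -> match: F0=4 F1=0 F2=0 F3=3; commitIndex=3
Op 6: F1 acks idx 2 -> match: F0=4 F1=2 F2=0 F3=3; commitIndex=3
Op 7: append 3 -> log_len=8
Op 8: append 1 -> log_len=9
Op 9: F0 acks idx 7 -> match: F0=7 F1=2 F2=0 F3=3; commitIndex=3
Op 10: append 3 -> log_len=12
Op 11: F2 acks idx 6 -> match: F0=7 F1=2 F2=6 F3=3; commitIndex=6

Answer: 2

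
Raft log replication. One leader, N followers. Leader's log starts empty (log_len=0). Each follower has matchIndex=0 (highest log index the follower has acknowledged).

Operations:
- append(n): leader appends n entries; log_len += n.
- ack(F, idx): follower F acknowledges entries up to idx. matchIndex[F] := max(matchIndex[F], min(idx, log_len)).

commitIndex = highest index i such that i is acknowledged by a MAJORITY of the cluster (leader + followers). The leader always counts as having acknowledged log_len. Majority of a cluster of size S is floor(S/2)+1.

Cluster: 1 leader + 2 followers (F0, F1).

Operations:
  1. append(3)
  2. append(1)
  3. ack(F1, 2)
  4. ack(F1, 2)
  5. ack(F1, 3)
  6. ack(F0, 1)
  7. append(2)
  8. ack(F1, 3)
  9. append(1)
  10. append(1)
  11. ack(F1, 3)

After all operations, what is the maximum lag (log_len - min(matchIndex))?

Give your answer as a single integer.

Op 1: append 3 -> log_len=3
Op 2: append 1 -> log_len=4
Op 3: F1 acks idx 2 -> match: F0=0 F1=2; commitIndex=2
Op 4: F1 acks idx 2 -> match: F0=0 F1=2; commitIndex=2
Op 5: F1 acks idx 3 -> match: F0=0 F1=3; commitIndex=3
Op 6: F0 acks idx 1 -> match: F0=1 F1=3; commitIndex=3
Op 7: append 2 -> log_len=6
Op 8: F1 acks idx 3 -> match: F0=1 F1=3; commitIndex=3
Op 9: append 1 -> log_len=7
Op 10: append 1 -> log_len=8
Op 11: F1 acks idx 3 -> match: F0=1 F1=3; commitIndex=3

Answer: 7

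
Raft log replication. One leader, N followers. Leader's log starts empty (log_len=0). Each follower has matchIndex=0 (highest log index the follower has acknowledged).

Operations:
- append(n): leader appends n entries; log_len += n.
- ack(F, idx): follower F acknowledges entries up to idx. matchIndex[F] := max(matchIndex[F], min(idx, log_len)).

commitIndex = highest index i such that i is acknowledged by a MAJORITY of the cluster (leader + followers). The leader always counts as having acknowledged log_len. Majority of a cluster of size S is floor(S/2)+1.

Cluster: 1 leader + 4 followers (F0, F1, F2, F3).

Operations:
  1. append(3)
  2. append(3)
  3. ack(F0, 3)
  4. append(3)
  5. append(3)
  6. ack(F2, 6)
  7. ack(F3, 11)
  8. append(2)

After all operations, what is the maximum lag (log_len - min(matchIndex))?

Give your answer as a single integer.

Op 1: append 3 -> log_len=3
Op 2: append 3 -> log_len=6
Op 3: F0 acks idx 3 -> match: F0=3 F1=0 F2=0 F3=0; commitIndex=0
Op 4: append 3 -> log_len=9
Op 5: append 3 -> log_len=12
Op 6: F2 acks idx 6 -> match: F0=3 F1=0 F2=6 F3=0; commitIndex=3
Op 7: F3 acks idx 11 -> match: F0=3 F1=0 F2=6 F3=11; commitIndex=6
Op 8: append 2 -> log_len=14

Answer: 14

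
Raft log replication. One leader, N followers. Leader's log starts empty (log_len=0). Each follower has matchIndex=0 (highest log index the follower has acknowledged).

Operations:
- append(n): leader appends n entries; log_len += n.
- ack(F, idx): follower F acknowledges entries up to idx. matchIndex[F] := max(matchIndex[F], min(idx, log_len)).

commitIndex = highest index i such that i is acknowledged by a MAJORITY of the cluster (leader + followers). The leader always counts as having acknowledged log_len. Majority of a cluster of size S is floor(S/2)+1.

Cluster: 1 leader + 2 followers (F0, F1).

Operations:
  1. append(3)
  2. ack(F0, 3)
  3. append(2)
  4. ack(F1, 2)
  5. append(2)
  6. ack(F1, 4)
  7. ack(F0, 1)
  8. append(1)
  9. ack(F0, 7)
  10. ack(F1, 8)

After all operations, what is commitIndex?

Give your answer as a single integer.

Op 1: append 3 -> log_len=3
Op 2: F0 acks idx 3 -> match: F0=3 F1=0; commitIndex=3
Op 3: append 2 -> log_len=5
Op 4: F1 acks idx 2 -> match: F0=3 F1=2; commitIndex=3
Op 5: append 2 -> log_len=7
Op 6: F1 acks idx 4 -> match: F0=3 F1=4; commitIndex=4
Op 7: F0 acks idx 1 -> match: F0=3 F1=4; commitIndex=4
Op 8: append 1 -> log_len=8
Op 9: F0 acks idx 7 -> match: F0=7 F1=4; commitIndex=7
Op 10: F1 acks idx 8 -> match: F0=7 F1=8; commitIndex=8

Answer: 8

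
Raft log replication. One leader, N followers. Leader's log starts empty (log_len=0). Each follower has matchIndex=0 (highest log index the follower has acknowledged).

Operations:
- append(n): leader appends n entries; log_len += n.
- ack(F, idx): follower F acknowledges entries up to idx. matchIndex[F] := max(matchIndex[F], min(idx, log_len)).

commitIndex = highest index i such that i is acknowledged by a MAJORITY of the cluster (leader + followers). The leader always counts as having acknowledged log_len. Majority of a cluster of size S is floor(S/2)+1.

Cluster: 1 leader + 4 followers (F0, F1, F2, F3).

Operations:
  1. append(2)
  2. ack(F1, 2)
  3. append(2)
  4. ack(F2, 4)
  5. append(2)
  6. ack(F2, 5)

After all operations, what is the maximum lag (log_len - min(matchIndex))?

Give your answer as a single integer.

Op 1: append 2 -> log_len=2
Op 2: F1 acks idx 2 -> match: F0=0 F1=2 F2=0 F3=0; commitIndex=0
Op 3: append 2 -> log_len=4
Op 4: F2 acks idx 4 -> match: F0=0 F1=2 F2=4 F3=0; commitIndex=2
Op 5: append 2 -> log_len=6
Op 6: F2 acks idx 5 -> match: F0=0 F1=2 F2=5 F3=0; commitIndex=2

Answer: 6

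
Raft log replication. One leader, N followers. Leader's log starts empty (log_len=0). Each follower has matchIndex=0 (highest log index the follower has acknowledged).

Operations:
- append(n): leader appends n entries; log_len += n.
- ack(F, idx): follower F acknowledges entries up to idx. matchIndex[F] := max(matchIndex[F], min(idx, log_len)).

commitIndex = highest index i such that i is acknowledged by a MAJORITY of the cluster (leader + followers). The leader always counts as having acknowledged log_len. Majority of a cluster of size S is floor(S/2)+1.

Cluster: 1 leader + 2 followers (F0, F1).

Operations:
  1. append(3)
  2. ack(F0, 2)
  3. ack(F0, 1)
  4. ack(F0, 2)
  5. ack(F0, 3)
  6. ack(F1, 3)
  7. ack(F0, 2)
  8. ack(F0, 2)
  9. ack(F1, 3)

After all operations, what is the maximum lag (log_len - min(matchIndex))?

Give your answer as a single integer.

Op 1: append 3 -> log_len=3
Op 2: F0 acks idx 2 -> match: F0=2 F1=0; commitIndex=2
Op 3: F0 acks idx 1 -> match: F0=2 F1=0; commitIndex=2
Op 4: F0 acks idx 2 -> match: F0=2 F1=0; commitIndex=2
Op 5: F0 acks idx 3 -> match: F0=3 F1=0; commitIndex=3
Op 6: F1 acks idx 3 -> match: F0=3 F1=3; commitIndex=3
Op 7: F0 acks idx 2 -> match: F0=3 F1=3; commitIndex=3
Op 8: F0 acks idx 2 -> match: F0=3 F1=3; commitIndex=3
Op 9: F1 acks idx 3 -> match: F0=3 F1=3; commitIndex=3

Answer: 0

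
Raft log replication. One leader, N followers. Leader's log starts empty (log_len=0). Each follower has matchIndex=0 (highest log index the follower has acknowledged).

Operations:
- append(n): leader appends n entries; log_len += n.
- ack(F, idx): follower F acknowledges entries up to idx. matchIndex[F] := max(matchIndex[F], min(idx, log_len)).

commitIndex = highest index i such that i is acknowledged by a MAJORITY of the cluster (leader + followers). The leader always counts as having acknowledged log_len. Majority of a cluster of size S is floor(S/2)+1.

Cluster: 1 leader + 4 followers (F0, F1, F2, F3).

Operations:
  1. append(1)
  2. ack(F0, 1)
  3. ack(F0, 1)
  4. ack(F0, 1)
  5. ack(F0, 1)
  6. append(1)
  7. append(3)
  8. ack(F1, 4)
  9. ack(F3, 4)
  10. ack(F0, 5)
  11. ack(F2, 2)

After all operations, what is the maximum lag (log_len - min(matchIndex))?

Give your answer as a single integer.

Answer: 3

Derivation:
Op 1: append 1 -> log_len=1
Op 2: F0 acks idx 1 -> match: F0=1 F1=0 F2=0 F3=0; commitIndex=0
Op 3: F0 acks idx 1 -> match: F0=1 F1=0 F2=0 F3=0; commitIndex=0
Op 4: F0 acks idx 1 -> match: F0=1 F1=0 F2=0 F3=0; commitIndex=0
Op 5: F0 acks idx 1 -> match: F0=1 F1=0 F2=0 F3=0; commitIndex=0
Op 6: append 1 -> log_len=2
Op 7: append 3 -> log_len=5
Op 8: F1 acks idx 4 -> match: F0=1 F1=4 F2=0 F3=0; commitIndex=1
Op 9: F3 acks idx 4 -> match: F0=1 F1=4 F2=0 F3=4; commitIndex=4
Op 10: F0 acks idx 5 -> match: F0=5 F1=4 F2=0 F3=4; commitIndex=4
Op 11: F2 acks idx 2 -> match: F0=5 F1=4 F2=2 F3=4; commitIndex=4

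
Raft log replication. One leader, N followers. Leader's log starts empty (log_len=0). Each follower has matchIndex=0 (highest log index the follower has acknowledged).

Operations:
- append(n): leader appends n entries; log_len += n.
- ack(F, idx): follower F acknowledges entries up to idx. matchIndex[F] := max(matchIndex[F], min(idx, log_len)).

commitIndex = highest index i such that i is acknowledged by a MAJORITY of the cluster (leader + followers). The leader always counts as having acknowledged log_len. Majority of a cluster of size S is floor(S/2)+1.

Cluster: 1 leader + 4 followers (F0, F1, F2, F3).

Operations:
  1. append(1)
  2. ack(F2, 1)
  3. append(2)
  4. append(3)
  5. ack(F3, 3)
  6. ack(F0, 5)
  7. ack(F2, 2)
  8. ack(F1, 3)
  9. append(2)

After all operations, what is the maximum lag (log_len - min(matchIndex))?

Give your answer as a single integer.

Answer: 6

Derivation:
Op 1: append 1 -> log_len=1
Op 2: F2 acks idx 1 -> match: F0=0 F1=0 F2=1 F3=0; commitIndex=0
Op 3: append 2 -> log_len=3
Op 4: append 3 -> log_len=6
Op 5: F3 acks idx 3 -> match: F0=0 F1=0 F2=1 F3=3; commitIndex=1
Op 6: F0 acks idx 5 -> match: F0=5 F1=0 F2=1 F3=3; commitIndex=3
Op 7: F2 acks idx 2 -> match: F0=5 F1=0 F2=2 F3=3; commitIndex=3
Op 8: F1 acks idx 3 -> match: F0=5 F1=3 F2=2 F3=3; commitIndex=3
Op 9: append 2 -> log_len=8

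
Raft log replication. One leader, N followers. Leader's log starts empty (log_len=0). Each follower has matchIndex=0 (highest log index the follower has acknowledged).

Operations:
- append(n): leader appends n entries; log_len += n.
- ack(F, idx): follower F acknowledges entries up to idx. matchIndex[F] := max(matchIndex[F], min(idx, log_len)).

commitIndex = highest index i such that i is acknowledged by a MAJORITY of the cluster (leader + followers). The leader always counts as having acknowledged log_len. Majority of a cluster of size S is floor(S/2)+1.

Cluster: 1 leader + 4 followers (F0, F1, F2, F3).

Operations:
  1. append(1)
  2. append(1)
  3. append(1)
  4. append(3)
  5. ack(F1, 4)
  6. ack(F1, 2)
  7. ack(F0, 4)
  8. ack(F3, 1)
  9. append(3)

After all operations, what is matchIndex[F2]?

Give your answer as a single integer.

Op 1: append 1 -> log_len=1
Op 2: append 1 -> log_len=2
Op 3: append 1 -> log_len=3
Op 4: append 3 -> log_len=6
Op 5: F1 acks idx 4 -> match: F0=0 F1=4 F2=0 F3=0; commitIndex=0
Op 6: F1 acks idx 2 -> match: F0=0 F1=4 F2=0 F3=0; commitIndex=0
Op 7: F0 acks idx 4 -> match: F0=4 F1=4 F2=0 F3=0; commitIndex=4
Op 8: F3 acks idx 1 -> match: F0=4 F1=4 F2=0 F3=1; commitIndex=4
Op 9: append 3 -> log_len=9

Answer: 0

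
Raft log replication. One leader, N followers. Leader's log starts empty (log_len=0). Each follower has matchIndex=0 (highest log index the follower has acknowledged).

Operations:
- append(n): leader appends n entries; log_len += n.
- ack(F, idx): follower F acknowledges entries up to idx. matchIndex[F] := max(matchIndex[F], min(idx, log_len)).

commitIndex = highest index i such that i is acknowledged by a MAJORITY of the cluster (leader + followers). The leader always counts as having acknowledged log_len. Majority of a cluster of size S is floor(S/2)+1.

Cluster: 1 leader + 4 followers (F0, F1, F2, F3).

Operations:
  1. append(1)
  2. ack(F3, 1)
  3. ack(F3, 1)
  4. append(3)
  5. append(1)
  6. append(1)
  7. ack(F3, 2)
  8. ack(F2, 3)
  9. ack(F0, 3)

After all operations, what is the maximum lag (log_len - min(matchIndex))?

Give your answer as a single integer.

Op 1: append 1 -> log_len=1
Op 2: F3 acks idx 1 -> match: F0=0 F1=0 F2=0 F3=1; commitIndex=0
Op 3: F3 acks idx 1 -> match: F0=0 F1=0 F2=0 F3=1; commitIndex=0
Op 4: append 3 -> log_len=4
Op 5: append 1 -> log_len=5
Op 6: append 1 -> log_len=6
Op 7: F3 acks idx 2 -> match: F0=0 F1=0 F2=0 F3=2; commitIndex=0
Op 8: F2 acks idx 3 -> match: F0=0 F1=0 F2=3 F3=2; commitIndex=2
Op 9: F0 acks idx 3 -> match: F0=3 F1=0 F2=3 F3=2; commitIndex=3

Answer: 6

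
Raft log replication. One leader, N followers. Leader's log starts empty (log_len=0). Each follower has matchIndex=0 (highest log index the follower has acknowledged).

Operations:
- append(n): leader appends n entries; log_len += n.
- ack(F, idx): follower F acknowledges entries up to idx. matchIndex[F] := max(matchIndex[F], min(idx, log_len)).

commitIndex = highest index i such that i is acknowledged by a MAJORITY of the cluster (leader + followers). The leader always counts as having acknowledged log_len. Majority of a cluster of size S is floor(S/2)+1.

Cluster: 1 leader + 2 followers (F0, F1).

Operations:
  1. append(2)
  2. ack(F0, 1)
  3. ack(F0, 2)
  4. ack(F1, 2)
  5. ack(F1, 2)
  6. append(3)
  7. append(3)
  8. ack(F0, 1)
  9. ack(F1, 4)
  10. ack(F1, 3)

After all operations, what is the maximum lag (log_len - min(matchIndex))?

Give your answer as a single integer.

Op 1: append 2 -> log_len=2
Op 2: F0 acks idx 1 -> match: F0=1 F1=0; commitIndex=1
Op 3: F0 acks idx 2 -> match: F0=2 F1=0; commitIndex=2
Op 4: F1 acks idx 2 -> match: F0=2 F1=2; commitIndex=2
Op 5: F1 acks idx 2 -> match: F0=2 F1=2; commitIndex=2
Op 6: append 3 -> log_len=5
Op 7: append 3 -> log_len=8
Op 8: F0 acks idx 1 -> match: F0=2 F1=2; commitIndex=2
Op 9: F1 acks idx 4 -> match: F0=2 F1=4; commitIndex=4
Op 10: F1 acks idx 3 -> match: F0=2 F1=4; commitIndex=4

Answer: 6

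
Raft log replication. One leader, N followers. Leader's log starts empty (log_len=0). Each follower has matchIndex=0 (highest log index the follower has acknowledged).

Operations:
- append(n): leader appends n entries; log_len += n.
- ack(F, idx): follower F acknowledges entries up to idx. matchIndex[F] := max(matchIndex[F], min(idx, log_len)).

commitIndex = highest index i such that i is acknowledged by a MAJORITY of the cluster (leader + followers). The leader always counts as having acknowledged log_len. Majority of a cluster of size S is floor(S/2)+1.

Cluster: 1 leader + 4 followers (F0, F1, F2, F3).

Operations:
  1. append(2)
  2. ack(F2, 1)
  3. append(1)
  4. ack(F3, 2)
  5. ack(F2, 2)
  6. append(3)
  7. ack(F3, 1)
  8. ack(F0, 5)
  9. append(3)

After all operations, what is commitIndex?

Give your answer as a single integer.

Answer: 2

Derivation:
Op 1: append 2 -> log_len=2
Op 2: F2 acks idx 1 -> match: F0=0 F1=0 F2=1 F3=0; commitIndex=0
Op 3: append 1 -> log_len=3
Op 4: F3 acks idx 2 -> match: F0=0 F1=0 F2=1 F3=2; commitIndex=1
Op 5: F2 acks idx 2 -> match: F0=0 F1=0 F2=2 F3=2; commitIndex=2
Op 6: append 3 -> log_len=6
Op 7: F3 acks idx 1 -> match: F0=0 F1=0 F2=2 F3=2; commitIndex=2
Op 8: F0 acks idx 5 -> match: F0=5 F1=0 F2=2 F3=2; commitIndex=2
Op 9: append 3 -> log_len=9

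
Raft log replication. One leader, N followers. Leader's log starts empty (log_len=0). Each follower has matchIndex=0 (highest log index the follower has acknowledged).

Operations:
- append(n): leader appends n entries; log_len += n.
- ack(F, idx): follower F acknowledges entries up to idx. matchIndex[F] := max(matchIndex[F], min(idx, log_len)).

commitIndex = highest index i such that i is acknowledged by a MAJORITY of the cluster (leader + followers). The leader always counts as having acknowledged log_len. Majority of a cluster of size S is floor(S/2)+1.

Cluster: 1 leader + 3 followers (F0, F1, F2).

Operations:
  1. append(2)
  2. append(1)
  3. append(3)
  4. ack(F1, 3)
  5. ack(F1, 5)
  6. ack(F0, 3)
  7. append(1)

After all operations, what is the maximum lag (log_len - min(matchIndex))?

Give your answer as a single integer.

Op 1: append 2 -> log_len=2
Op 2: append 1 -> log_len=3
Op 3: append 3 -> log_len=6
Op 4: F1 acks idx 3 -> match: F0=0 F1=3 F2=0; commitIndex=0
Op 5: F1 acks idx 5 -> match: F0=0 F1=5 F2=0; commitIndex=0
Op 6: F0 acks idx 3 -> match: F0=3 F1=5 F2=0; commitIndex=3
Op 7: append 1 -> log_len=7

Answer: 7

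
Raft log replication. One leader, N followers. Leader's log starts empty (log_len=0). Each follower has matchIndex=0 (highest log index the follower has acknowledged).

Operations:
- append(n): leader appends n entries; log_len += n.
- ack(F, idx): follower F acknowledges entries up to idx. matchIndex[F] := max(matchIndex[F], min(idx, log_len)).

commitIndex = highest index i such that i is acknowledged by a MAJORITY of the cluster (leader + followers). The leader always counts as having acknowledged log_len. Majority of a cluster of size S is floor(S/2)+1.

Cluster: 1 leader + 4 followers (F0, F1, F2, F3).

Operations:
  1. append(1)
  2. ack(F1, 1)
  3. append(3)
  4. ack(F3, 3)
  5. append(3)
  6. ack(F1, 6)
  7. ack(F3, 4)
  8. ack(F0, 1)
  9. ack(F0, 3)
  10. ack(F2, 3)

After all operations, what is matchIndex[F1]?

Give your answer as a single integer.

Answer: 6

Derivation:
Op 1: append 1 -> log_len=1
Op 2: F1 acks idx 1 -> match: F0=0 F1=1 F2=0 F3=0; commitIndex=0
Op 3: append 3 -> log_len=4
Op 4: F3 acks idx 3 -> match: F0=0 F1=1 F2=0 F3=3; commitIndex=1
Op 5: append 3 -> log_len=7
Op 6: F1 acks idx 6 -> match: F0=0 F1=6 F2=0 F3=3; commitIndex=3
Op 7: F3 acks idx 4 -> match: F0=0 F1=6 F2=0 F3=4; commitIndex=4
Op 8: F0 acks idx 1 -> match: F0=1 F1=6 F2=0 F3=4; commitIndex=4
Op 9: F0 acks idx 3 -> match: F0=3 F1=6 F2=0 F3=4; commitIndex=4
Op 10: F2 acks idx 3 -> match: F0=3 F1=6 F2=3 F3=4; commitIndex=4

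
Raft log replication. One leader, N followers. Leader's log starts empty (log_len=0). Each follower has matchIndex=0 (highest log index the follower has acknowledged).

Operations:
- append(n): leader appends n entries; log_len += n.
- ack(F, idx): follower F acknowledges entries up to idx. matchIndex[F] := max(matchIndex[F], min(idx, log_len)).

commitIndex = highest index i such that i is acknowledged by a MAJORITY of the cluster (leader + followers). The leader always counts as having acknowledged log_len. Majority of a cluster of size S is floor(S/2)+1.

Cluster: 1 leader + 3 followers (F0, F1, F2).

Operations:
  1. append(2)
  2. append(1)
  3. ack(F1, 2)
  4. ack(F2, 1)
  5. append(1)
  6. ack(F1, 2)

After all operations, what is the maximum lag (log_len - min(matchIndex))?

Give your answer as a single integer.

Op 1: append 2 -> log_len=2
Op 2: append 1 -> log_len=3
Op 3: F1 acks idx 2 -> match: F0=0 F1=2 F2=0; commitIndex=0
Op 4: F2 acks idx 1 -> match: F0=0 F1=2 F2=1; commitIndex=1
Op 5: append 1 -> log_len=4
Op 6: F1 acks idx 2 -> match: F0=0 F1=2 F2=1; commitIndex=1

Answer: 4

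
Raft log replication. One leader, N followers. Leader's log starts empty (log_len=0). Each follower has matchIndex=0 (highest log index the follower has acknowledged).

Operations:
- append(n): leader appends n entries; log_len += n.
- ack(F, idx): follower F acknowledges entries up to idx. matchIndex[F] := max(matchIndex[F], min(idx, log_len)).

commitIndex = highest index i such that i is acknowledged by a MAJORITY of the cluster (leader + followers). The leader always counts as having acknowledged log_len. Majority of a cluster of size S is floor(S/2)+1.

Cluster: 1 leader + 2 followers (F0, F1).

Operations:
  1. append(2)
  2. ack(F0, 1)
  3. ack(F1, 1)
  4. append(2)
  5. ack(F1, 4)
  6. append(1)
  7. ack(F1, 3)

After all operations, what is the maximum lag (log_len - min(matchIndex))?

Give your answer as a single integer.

Answer: 4

Derivation:
Op 1: append 2 -> log_len=2
Op 2: F0 acks idx 1 -> match: F0=1 F1=0; commitIndex=1
Op 3: F1 acks idx 1 -> match: F0=1 F1=1; commitIndex=1
Op 4: append 2 -> log_len=4
Op 5: F1 acks idx 4 -> match: F0=1 F1=4; commitIndex=4
Op 6: append 1 -> log_len=5
Op 7: F1 acks idx 3 -> match: F0=1 F1=4; commitIndex=4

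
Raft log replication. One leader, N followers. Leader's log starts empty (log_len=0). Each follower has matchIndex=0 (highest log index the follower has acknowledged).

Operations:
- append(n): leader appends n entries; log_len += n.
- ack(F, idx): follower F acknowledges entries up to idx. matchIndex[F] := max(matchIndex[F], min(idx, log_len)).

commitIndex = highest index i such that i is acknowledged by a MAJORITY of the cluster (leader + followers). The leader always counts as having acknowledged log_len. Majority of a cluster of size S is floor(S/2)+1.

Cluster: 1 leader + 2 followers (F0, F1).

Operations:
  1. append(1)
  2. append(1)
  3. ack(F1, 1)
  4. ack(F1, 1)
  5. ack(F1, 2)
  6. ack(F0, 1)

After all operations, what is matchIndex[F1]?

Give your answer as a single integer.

Op 1: append 1 -> log_len=1
Op 2: append 1 -> log_len=2
Op 3: F1 acks idx 1 -> match: F0=0 F1=1; commitIndex=1
Op 4: F1 acks idx 1 -> match: F0=0 F1=1; commitIndex=1
Op 5: F1 acks idx 2 -> match: F0=0 F1=2; commitIndex=2
Op 6: F0 acks idx 1 -> match: F0=1 F1=2; commitIndex=2

Answer: 2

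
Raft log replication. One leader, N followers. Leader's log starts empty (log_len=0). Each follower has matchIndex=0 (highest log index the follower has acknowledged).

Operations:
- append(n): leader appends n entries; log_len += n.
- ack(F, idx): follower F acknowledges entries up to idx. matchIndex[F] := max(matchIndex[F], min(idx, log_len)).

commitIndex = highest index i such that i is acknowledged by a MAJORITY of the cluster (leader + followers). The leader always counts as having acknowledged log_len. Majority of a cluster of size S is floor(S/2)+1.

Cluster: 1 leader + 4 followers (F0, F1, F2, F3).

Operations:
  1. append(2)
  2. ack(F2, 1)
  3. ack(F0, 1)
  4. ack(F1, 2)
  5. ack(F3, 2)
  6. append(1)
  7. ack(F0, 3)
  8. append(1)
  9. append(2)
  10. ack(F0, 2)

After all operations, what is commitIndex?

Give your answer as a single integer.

Answer: 2

Derivation:
Op 1: append 2 -> log_len=2
Op 2: F2 acks idx 1 -> match: F0=0 F1=0 F2=1 F3=0; commitIndex=0
Op 3: F0 acks idx 1 -> match: F0=1 F1=0 F2=1 F3=0; commitIndex=1
Op 4: F1 acks idx 2 -> match: F0=1 F1=2 F2=1 F3=0; commitIndex=1
Op 5: F3 acks idx 2 -> match: F0=1 F1=2 F2=1 F3=2; commitIndex=2
Op 6: append 1 -> log_len=3
Op 7: F0 acks idx 3 -> match: F0=3 F1=2 F2=1 F3=2; commitIndex=2
Op 8: append 1 -> log_len=4
Op 9: append 2 -> log_len=6
Op 10: F0 acks idx 2 -> match: F0=3 F1=2 F2=1 F3=2; commitIndex=2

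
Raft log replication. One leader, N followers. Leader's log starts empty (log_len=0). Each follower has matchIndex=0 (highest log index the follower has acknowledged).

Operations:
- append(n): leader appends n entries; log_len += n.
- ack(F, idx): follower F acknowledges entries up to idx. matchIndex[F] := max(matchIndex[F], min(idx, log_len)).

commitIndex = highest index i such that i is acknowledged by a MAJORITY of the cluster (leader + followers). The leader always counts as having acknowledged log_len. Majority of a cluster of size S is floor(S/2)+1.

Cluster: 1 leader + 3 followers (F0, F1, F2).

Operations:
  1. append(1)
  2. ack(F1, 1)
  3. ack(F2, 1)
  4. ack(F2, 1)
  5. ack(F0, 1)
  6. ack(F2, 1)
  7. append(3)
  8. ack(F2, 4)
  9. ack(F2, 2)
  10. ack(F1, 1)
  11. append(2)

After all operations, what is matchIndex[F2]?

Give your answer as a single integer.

Answer: 4

Derivation:
Op 1: append 1 -> log_len=1
Op 2: F1 acks idx 1 -> match: F0=0 F1=1 F2=0; commitIndex=0
Op 3: F2 acks idx 1 -> match: F0=0 F1=1 F2=1; commitIndex=1
Op 4: F2 acks idx 1 -> match: F0=0 F1=1 F2=1; commitIndex=1
Op 5: F0 acks idx 1 -> match: F0=1 F1=1 F2=1; commitIndex=1
Op 6: F2 acks idx 1 -> match: F0=1 F1=1 F2=1; commitIndex=1
Op 7: append 3 -> log_len=4
Op 8: F2 acks idx 4 -> match: F0=1 F1=1 F2=4; commitIndex=1
Op 9: F2 acks idx 2 -> match: F0=1 F1=1 F2=4; commitIndex=1
Op 10: F1 acks idx 1 -> match: F0=1 F1=1 F2=4; commitIndex=1
Op 11: append 2 -> log_len=6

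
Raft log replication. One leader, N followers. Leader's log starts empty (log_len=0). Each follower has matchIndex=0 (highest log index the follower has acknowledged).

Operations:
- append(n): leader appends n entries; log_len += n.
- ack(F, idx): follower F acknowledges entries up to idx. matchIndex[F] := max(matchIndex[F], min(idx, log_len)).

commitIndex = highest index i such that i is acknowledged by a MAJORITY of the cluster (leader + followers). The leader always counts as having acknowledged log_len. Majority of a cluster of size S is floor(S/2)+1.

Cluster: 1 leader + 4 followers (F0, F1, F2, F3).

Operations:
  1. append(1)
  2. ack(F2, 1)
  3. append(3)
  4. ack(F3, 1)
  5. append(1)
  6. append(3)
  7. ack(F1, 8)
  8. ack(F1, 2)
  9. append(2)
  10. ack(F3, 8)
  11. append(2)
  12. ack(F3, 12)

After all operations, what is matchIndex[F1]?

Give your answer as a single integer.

Op 1: append 1 -> log_len=1
Op 2: F2 acks idx 1 -> match: F0=0 F1=0 F2=1 F3=0; commitIndex=0
Op 3: append 3 -> log_len=4
Op 4: F3 acks idx 1 -> match: F0=0 F1=0 F2=1 F3=1; commitIndex=1
Op 5: append 1 -> log_len=5
Op 6: append 3 -> log_len=8
Op 7: F1 acks idx 8 -> match: F0=0 F1=8 F2=1 F3=1; commitIndex=1
Op 8: F1 acks idx 2 -> match: F0=0 F1=8 F2=1 F3=1; commitIndex=1
Op 9: append 2 -> log_len=10
Op 10: F3 acks idx 8 -> match: F0=0 F1=8 F2=1 F3=8; commitIndex=8
Op 11: append 2 -> log_len=12
Op 12: F3 acks idx 12 -> match: F0=0 F1=8 F2=1 F3=12; commitIndex=8

Answer: 8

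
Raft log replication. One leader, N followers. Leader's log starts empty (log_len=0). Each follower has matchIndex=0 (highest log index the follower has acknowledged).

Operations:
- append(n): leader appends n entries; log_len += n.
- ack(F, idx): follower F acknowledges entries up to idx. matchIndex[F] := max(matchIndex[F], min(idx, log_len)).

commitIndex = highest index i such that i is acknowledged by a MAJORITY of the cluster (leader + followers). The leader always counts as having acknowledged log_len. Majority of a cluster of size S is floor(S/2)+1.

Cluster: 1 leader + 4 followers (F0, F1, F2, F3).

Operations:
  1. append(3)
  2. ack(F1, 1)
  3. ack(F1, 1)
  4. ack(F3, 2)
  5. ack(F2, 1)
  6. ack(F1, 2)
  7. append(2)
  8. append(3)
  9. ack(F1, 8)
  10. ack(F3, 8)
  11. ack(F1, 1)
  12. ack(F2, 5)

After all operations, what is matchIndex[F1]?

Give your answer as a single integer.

Answer: 8

Derivation:
Op 1: append 3 -> log_len=3
Op 2: F1 acks idx 1 -> match: F0=0 F1=1 F2=0 F3=0; commitIndex=0
Op 3: F1 acks idx 1 -> match: F0=0 F1=1 F2=0 F3=0; commitIndex=0
Op 4: F3 acks idx 2 -> match: F0=0 F1=1 F2=0 F3=2; commitIndex=1
Op 5: F2 acks idx 1 -> match: F0=0 F1=1 F2=1 F3=2; commitIndex=1
Op 6: F1 acks idx 2 -> match: F0=0 F1=2 F2=1 F3=2; commitIndex=2
Op 7: append 2 -> log_len=5
Op 8: append 3 -> log_len=8
Op 9: F1 acks idx 8 -> match: F0=0 F1=8 F2=1 F3=2; commitIndex=2
Op 10: F3 acks idx 8 -> match: F0=0 F1=8 F2=1 F3=8; commitIndex=8
Op 11: F1 acks idx 1 -> match: F0=0 F1=8 F2=1 F3=8; commitIndex=8
Op 12: F2 acks idx 5 -> match: F0=0 F1=8 F2=5 F3=8; commitIndex=8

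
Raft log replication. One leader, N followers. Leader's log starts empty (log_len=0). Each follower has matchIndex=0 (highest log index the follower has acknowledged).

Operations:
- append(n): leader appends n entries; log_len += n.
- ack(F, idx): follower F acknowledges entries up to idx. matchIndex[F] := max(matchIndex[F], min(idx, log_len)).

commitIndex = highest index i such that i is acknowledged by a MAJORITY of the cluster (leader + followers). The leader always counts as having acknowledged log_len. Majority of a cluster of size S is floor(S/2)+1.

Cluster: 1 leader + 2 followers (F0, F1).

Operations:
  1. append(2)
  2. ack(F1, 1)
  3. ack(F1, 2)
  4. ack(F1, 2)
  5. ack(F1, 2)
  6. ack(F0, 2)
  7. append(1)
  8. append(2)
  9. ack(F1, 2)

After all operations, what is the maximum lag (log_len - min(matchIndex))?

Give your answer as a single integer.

Op 1: append 2 -> log_len=2
Op 2: F1 acks idx 1 -> match: F0=0 F1=1; commitIndex=1
Op 3: F1 acks idx 2 -> match: F0=0 F1=2; commitIndex=2
Op 4: F1 acks idx 2 -> match: F0=0 F1=2; commitIndex=2
Op 5: F1 acks idx 2 -> match: F0=0 F1=2; commitIndex=2
Op 6: F0 acks idx 2 -> match: F0=2 F1=2; commitIndex=2
Op 7: append 1 -> log_len=3
Op 8: append 2 -> log_len=5
Op 9: F1 acks idx 2 -> match: F0=2 F1=2; commitIndex=2

Answer: 3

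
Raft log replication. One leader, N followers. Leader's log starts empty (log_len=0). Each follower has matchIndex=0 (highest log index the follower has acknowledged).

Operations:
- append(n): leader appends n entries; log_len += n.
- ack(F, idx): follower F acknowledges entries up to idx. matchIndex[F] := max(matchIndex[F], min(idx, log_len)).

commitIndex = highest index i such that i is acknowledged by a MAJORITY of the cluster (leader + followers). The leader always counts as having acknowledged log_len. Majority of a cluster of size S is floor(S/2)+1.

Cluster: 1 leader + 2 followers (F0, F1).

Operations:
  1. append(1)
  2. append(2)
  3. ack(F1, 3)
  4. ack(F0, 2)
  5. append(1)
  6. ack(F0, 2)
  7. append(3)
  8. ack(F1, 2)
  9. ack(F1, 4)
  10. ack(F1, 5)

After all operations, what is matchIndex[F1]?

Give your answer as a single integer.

Answer: 5

Derivation:
Op 1: append 1 -> log_len=1
Op 2: append 2 -> log_len=3
Op 3: F1 acks idx 3 -> match: F0=0 F1=3; commitIndex=3
Op 4: F0 acks idx 2 -> match: F0=2 F1=3; commitIndex=3
Op 5: append 1 -> log_len=4
Op 6: F0 acks idx 2 -> match: F0=2 F1=3; commitIndex=3
Op 7: append 3 -> log_len=7
Op 8: F1 acks idx 2 -> match: F0=2 F1=3; commitIndex=3
Op 9: F1 acks idx 4 -> match: F0=2 F1=4; commitIndex=4
Op 10: F1 acks idx 5 -> match: F0=2 F1=5; commitIndex=5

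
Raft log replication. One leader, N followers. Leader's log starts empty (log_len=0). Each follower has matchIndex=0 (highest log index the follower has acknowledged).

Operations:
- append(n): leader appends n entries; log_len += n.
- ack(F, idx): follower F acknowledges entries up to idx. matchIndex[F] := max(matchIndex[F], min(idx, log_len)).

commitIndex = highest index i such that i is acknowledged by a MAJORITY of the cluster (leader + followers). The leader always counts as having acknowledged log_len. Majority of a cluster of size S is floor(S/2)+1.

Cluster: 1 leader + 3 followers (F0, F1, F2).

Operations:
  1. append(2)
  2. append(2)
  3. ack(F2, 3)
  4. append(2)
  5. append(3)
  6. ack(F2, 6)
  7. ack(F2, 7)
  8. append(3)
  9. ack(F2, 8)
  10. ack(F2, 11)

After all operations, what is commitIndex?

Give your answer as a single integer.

Op 1: append 2 -> log_len=2
Op 2: append 2 -> log_len=4
Op 3: F2 acks idx 3 -> match: F0=0 F1=0 F2=3; commitIndex=0
Op 4: append 2 -> log_len=6
Op 5: append 3 -> log_len=9
Op 6: F2 acks idx 6 -> match: F0=0 F1=0 F2=6; commitIndex=0
Op 7: F2 acks idx 7 -> match: F0=0 F1=0 F2=7; commitIndex=0
Op 8: append 3 -> log_len=12
Op 9: F2 acks idx 8 -> match: F0=0 F1=0 F2=8; commitIndex=0
Op 10: F2 acks idx 11 -> match: F0=0 F1=0 F2=11; commitIndex=0

Answer: 0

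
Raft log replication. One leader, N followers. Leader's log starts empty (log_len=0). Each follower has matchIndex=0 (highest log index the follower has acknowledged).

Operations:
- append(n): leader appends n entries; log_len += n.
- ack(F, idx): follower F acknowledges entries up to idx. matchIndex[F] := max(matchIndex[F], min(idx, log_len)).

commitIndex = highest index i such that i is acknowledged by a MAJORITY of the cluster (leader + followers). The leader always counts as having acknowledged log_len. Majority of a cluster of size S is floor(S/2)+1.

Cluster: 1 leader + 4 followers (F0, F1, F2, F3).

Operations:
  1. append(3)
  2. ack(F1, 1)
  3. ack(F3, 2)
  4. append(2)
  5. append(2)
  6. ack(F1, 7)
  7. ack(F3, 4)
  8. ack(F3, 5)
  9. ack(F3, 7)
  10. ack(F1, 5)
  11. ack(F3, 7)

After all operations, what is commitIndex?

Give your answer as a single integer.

Op 1: append 3 -> log_len=3
Op 2: F1 acks idx 1 -> match: F0=0 F1=1 F2=0 F3=0; commitIndex=0
Op 3: F3 acks idx 2 -> match: F0=0 F1=1 F2=0 F3=2; commitIndex=1
Op 4: append 2 -> log_len=5
Op 5: append 2 -> log_len=7
Op 6: F1 acks idx 7 -> match: F0=0 F1=7 F2=0 F3=2; commitIndex=2
Op 7: F3 acks idx 4 -> match: F0=0 F1=7 F2=0 F3=4; commitIndex=4
Op 8: F3 acks idx 5 -> match: F0=0 F1=7 F2=0 F3=5; commitIndex=5
Op 9: F3 acks idx 7 -> match: F0=0 F1=7 F2=0 F3=7; commitIndex=7
Op 10: F1 acks idx 5 -> match: F0=0 F1=7 F2=0 F3=7; commitIndex=7
Op 11: F3 acks idx 7 -> match: F0=0 F1=7 F2=0 F3=7; commitIndex=7

Answer: 7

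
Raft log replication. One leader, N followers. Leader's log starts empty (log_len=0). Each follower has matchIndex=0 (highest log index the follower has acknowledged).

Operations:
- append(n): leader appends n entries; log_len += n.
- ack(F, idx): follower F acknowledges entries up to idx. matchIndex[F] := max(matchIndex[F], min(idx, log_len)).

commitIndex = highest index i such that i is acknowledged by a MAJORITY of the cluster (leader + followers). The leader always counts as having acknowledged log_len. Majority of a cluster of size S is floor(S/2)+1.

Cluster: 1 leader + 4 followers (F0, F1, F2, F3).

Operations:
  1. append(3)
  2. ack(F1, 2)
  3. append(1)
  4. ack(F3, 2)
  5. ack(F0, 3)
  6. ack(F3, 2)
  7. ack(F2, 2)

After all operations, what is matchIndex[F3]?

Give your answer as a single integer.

Op 1: append 3 -> log_len=3
Op 2: F1 acks idx 2 -> match: F0=0 F1=2 F2=0 F3=0; commitIndex=0
Op 3: append 1 -> log_len=4
Op 4: F3 acks idx 2 -> match: F0=0 F1=2 F2=0 F3=2; commitIndex=2
Op 5: F0 acks idx 3 -> match: F0=3 F1=2 F2=0 F3=2; commitIndex=2
Op 6: F3 acks idx 2 -> match: F0=3 F1=2 F2=0 F3=2; commitIndex=2
Op 7: F2 acks idx 2 -> match: F0=3 F1=2 F2=2 F3=2; commitIndex=2

Answer: 2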